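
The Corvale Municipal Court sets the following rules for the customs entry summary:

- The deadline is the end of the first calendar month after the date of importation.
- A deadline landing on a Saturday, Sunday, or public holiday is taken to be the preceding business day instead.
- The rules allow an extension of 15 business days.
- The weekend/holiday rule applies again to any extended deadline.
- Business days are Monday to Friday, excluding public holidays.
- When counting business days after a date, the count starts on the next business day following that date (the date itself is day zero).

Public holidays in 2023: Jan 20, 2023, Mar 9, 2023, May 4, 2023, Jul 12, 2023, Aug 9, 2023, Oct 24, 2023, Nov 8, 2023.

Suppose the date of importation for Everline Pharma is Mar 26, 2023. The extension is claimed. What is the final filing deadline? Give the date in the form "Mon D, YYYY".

May 22, 2023

The first month after Mar 26, 2023 is April 2023, whose last day is Apr 30, 2023.
Apr 30, 2023 is a Sunday, so it moves to the preceding business day, Apr 28, 2023 (Friday).
Applying the 15-business-day extension: 15 business days after Apr 28, 2023 is May 22, 2023.
Since May 22, 2023 is a Monday and not a holiday, the date is unchanged.
So the filing is due May 22, 2023.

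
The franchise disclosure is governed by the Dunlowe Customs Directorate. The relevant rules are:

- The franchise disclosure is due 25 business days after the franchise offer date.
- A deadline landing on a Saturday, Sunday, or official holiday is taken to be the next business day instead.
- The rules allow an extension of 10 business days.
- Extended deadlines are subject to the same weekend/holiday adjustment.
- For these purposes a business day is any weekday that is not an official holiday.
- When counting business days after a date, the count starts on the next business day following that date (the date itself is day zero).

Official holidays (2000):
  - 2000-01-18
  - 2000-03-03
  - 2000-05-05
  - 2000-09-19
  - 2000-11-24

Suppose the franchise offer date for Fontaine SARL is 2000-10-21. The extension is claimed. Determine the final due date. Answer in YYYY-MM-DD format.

2000-12-11

Counting 25 business days after 2000-10-21 (skipping weekends and listed holidays) reaches 2000-11-27.
2000-11-27 is a Monday and not a listed holiday, so it stands.
Applying the 10-business-day extension: 10 business days after 2000-11-27 is 2000-12-11.
2000-12-11 is a Monday and not a listed holiday, so it stands.
So the filing is due 2000-12-11.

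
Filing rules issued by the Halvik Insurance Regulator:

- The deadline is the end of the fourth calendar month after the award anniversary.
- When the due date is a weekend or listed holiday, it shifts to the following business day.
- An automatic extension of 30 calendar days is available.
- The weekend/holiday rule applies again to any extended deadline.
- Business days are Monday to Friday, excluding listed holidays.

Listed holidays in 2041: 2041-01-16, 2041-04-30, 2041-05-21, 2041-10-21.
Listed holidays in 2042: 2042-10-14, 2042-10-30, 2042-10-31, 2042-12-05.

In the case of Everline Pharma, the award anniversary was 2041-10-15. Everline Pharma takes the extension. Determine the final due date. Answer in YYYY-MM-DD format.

2042-03-31

4 months after 2041-10-15 falls in February 2042; the last day of that month is 2042-02-28.
2042-02-28 is a Friday and not a listed holiday, so it stands.
The 30-calendar-day extension moves the deadline from 2042-02-28 to 2042-03-30.
2042-03-30 is a Sunday, so it moves to the next business day, 2042-03-31 (Monday).
The final due date is 2042-03-31.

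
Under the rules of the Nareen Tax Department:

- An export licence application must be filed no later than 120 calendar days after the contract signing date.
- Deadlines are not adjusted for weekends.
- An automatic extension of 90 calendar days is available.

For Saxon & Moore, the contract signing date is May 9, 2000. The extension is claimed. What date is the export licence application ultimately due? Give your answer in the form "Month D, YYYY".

December 5, 2000

Adding 120 calendar days to May 9, 2000 gives September 6, 2000.
September 6, 2000 falls on a Wednesday. The rules make no weekend/holiday allowance, so it remains September 6, 2000.
Add the 90 calendar-day extension to September 6, 2000: December 5, 2000.
No adjustment is made for weekends or holidays, so December 5, 2000 stands.
Deadline: December 5, 2000.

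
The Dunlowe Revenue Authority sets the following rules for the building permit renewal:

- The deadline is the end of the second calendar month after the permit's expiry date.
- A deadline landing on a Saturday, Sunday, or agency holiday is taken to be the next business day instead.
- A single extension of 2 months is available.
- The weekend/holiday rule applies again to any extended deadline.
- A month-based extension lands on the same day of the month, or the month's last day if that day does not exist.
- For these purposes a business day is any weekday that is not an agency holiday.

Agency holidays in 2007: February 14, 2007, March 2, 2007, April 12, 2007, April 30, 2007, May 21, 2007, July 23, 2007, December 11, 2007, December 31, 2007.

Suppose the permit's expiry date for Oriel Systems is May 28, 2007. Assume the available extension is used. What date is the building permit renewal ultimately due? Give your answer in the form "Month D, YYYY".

2 months after May 28, 2007 is July 2007; that month ends on July 31, 2007.
Since July 31, 2007 is a Tuesday and not a holiday, the date is unchanged.
Add 2 months to July 31, 2007: September 30, 2007 (day 31 does not exist in September, so the month's last day is used).
September 30, 2007 is a Sunday; the next business day is October 1, 2007 (Monday).
The final due date is October 1, 2007.

October 1, 2007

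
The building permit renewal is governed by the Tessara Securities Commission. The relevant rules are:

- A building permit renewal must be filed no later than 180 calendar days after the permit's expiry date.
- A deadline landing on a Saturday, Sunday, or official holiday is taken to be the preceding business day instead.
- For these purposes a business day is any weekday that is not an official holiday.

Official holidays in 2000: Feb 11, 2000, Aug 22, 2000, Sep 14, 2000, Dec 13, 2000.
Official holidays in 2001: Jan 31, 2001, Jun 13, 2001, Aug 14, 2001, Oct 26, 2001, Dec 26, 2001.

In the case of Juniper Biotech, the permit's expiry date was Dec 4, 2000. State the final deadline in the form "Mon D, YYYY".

Jun 1, 2001

Trigger date Dec 4, 2000 + 180 calendar days = Jun 2, 2001.
Jun 2, 2001 is a Saturday; the preceding business day is Jun 1, 2001 (Friday).
Deadline: Jun 1, 2001.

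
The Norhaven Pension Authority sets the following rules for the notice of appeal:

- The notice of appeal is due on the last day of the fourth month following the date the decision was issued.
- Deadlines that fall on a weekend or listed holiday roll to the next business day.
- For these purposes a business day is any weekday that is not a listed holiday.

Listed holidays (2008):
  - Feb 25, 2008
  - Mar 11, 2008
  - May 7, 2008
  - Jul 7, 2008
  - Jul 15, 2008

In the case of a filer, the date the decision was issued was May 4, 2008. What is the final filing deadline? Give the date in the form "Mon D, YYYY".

4 months after May 4, 2008 falls in September 2008; the last day of that month is Sep 30, 2008.
Sep 30, 2008 falls on a Tuesday, which is a business day, so no adjustment is needed.
So the filing is due Sep 30, 2008.

Sep 30, 2008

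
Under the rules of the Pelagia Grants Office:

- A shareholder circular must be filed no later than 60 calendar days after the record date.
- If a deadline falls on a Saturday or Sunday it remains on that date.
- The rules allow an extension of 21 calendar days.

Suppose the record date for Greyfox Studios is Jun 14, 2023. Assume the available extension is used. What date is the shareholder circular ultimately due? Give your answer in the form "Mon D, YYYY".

Sep 3, 2023

60 calendar days after Jun 14, 2023 is Aug 13, 2023.
No adjustment is made for weekends or holidays, so Aug 13, 2023 stands.
The 21-calendar-day extension moves the deadline from Aug 13, 2023 to Sep 3, 2023.
Sep 3, 2023 is a Sunday; no weekend or holiday adjustment applies.
The final due date is Sep 3, 2023.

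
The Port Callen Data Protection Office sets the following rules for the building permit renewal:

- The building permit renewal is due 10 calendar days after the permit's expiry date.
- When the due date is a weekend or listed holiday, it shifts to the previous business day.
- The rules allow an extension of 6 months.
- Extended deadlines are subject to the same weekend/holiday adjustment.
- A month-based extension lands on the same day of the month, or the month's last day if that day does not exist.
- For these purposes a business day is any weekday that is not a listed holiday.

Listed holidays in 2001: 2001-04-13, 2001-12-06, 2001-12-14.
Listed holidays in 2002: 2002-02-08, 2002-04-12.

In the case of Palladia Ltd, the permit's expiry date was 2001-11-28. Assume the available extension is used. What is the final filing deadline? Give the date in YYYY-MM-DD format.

Adding 10 calendar days to 2001-11-28 gives 2001-12-08.
2001-12-08 falls on a Saturday. Rolling to the preceding business day gives 2001-12-07, a Friday.
The 6 months extension carries 2001-12-07 to 2002-06-07.
2002-06-07 (Friday) is already a business day.
The final due date is 2002-06-07.

2002-06-07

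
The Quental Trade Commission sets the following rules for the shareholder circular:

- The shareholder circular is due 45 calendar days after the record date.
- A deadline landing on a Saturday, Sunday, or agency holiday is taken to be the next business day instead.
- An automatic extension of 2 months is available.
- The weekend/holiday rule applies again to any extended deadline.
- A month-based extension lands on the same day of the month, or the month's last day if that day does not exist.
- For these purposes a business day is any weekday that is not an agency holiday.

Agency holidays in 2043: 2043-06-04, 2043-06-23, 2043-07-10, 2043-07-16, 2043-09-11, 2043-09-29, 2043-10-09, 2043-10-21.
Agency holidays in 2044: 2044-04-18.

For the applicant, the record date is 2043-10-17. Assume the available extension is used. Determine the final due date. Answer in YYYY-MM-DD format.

45 calendar days after 2043-10-17 is 2043-12-01.
2043-12-01 falls on a Tuesday, which is a business day, so no adjustment is needed.
Applying the 2 months extension: 2 months after 2043-12-01 is 2044-02-01.
2044-02-01 falls on a Monday, which is a business day, so no adjustment is needed.
Deadline: 2044-02-01.

2044-02-01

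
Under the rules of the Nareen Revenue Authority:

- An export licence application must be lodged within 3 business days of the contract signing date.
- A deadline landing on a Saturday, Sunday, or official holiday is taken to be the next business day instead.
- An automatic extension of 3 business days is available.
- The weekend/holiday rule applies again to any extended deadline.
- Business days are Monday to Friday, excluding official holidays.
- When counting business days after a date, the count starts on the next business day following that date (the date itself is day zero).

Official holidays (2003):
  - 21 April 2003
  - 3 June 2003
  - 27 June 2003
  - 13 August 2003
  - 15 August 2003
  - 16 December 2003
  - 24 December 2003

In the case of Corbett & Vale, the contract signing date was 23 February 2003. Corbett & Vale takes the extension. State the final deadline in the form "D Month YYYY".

3 March 2003

3 business days after 23 February 2003, excluding weekends and holidays, is 26 February 2003.
26 February 2003 (Wednesday) is already a business day.
Applying the 3-business-day extension: 3 business days after 26 February 2003 is 3 March 2003.
3 March 2003 falls on a Monday, which is a business day, so no adjustment is needed.
Final deadline: 3 March 2003.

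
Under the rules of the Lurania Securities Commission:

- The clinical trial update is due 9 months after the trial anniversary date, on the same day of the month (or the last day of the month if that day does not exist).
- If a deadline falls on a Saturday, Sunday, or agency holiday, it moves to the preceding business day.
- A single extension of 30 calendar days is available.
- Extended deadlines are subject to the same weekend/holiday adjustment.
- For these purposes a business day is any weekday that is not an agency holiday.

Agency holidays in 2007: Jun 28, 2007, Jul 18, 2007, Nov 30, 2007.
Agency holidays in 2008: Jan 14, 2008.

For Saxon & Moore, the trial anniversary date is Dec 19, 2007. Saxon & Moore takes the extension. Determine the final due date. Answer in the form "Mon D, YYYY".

Oct 17, 2008

9 months after Dec 19, 2007, on the same day of the month, is Sep 19, 2008.
Sep 19, 2008 falls on a Friday, which is a business day, so no adjustment is needed.
Add the 30 calendar-day extension to Sep 19, 2008: Oct 19, 2008.
Oct 19, 2008 is a Sunday, so it moves to the preceding business day, Oct 17, 2008 (Friday).
Deadline: Oct 17, 2008.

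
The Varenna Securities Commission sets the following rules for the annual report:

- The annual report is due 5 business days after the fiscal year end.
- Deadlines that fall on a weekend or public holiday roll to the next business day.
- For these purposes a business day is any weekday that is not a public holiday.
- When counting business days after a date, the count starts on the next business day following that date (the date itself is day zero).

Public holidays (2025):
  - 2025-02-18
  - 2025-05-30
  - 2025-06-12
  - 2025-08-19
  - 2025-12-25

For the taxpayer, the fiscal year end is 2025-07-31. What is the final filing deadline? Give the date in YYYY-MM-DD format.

2025-08-07

Counting 5 business days after 2025-07-31 (skipping weekends and listed holidays) reaches 2025-08-07.
2025-08-07 falls on a Thursday, which is a business day, so no adjustment is needed.
The final due date is 2025-08-07.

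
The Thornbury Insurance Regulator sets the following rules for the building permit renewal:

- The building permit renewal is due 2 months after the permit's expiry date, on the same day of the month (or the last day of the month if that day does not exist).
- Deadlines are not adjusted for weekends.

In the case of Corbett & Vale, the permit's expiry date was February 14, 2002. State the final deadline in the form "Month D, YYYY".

2 months after February 14, 2002, on the same day of the month, is April 14, 2002.
April 14, 2002 is a Sunday; no weekend or holiday adjustment applies.
The final due date is April 14, 2002.

April 14, 2002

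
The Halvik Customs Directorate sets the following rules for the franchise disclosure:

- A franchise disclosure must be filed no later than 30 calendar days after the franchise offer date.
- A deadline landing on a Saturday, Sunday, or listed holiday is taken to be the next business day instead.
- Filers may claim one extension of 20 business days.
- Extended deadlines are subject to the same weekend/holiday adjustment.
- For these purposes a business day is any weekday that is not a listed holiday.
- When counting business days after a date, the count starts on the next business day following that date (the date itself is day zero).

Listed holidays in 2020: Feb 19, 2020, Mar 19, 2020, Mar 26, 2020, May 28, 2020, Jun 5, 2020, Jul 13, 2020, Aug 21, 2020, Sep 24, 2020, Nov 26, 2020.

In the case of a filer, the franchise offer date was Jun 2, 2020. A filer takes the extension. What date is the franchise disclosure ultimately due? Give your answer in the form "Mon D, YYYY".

Jul 31, 2020

From Jun 2, 2020, 30 calendar days later is Jul 2, 2020.
Jul 2, 2020 (Thursday) is already a business day.
Counting 20 further business days from Jul 2, 2020 reaches Jul 31, 2020.
Jul 31, 2020 (Friday) is already a business day.
The final due date is Jul 31, 2020.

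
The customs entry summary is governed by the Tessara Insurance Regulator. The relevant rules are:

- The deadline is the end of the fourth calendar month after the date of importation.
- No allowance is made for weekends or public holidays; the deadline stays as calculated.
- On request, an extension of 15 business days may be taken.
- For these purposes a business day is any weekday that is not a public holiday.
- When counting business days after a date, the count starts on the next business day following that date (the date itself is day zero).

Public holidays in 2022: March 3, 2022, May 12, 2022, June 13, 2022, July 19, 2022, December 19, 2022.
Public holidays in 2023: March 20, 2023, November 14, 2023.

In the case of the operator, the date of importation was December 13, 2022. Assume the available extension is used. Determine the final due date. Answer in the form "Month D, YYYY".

May 19, 2023

4 months after December 13, 2022 is April 2023; that month ends on April 30, 2023.
April 30, 2023 falls on a Sunday. The rules make no weekend/holiday allowance, so it remains April 30, 2023.
Applying the 15-business-day extension: 15 business days after April 30, 2023 is May 19, 2023.
No adjustment is made for weekends or holidays, so May 19, 2023 stands.
So the filing is due May 19, 2023.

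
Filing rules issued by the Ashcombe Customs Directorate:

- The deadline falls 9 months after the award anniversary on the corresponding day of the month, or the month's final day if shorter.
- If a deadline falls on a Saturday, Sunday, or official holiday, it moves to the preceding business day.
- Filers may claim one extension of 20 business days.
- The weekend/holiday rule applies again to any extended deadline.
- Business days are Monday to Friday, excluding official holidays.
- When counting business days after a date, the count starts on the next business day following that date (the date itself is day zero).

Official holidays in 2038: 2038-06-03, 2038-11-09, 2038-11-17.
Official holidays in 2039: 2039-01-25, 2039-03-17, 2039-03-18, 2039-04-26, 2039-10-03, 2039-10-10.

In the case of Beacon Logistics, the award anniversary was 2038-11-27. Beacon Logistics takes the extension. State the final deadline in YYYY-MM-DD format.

9 months from 2038-11-27 is 2039-08-27.
2039-08-27 is a Saturday; the preceding business day is 2039-08-26 (Friday).
The 20-business-day extension runs from 2039-08-26 to 2039-09-23.
Since 2039-09-23 is a Friday and not a holiday, the date is unchanged.
Deadline: 2039-09-23.

2039-09-23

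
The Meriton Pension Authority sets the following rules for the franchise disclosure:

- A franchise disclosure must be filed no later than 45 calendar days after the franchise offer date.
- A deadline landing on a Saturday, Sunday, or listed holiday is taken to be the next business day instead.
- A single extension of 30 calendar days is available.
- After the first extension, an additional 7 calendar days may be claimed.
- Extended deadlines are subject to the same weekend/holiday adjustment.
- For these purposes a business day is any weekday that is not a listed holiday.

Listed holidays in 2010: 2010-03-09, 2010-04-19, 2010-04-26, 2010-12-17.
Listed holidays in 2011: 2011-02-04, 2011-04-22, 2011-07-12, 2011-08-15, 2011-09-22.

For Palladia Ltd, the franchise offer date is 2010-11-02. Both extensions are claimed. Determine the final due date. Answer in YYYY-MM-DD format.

2011-01-26

45 calendar days after 2010-11-02 is 2010-12-17.
2010-12-17 is a listed holiday, so it moves to the next business day, 2010-12-20 (Monday).
The 30-calendar-day extension moves the deadline from 2010-12-20 to 2011-01-19.
2011-01-19 falls on a Wednesday, which is a business day, so no adjustment is needed.
Add the 7 calendar-day extension to 2011-01-19: 2011-01-26.
2011-01-26 (Wednesday) is already a business day.
Deadline: 2011-01-26.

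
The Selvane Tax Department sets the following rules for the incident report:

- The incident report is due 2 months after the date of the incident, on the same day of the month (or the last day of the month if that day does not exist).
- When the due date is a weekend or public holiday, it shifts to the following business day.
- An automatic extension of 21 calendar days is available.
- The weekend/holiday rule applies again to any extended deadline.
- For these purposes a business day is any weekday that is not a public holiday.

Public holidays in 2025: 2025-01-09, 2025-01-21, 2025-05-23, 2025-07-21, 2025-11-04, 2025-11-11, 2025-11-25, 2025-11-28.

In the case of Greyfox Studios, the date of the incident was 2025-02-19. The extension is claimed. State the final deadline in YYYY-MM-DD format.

2025-05-12

Moving 2 months forward from 2025-02-19 on the corresponding day gives 2025-04-19.
2025-04-19 falls on a Saturday. Rolling to the next business day gives 2025-04-21, a Monday.
The 21-calendar-day extension moves the deadline from 2025-04-21 to 2025-05-12.
Since 2025-05-12 is a Monday and not a holiday, the date is unchanged.
So the filing is due 2025-05-12.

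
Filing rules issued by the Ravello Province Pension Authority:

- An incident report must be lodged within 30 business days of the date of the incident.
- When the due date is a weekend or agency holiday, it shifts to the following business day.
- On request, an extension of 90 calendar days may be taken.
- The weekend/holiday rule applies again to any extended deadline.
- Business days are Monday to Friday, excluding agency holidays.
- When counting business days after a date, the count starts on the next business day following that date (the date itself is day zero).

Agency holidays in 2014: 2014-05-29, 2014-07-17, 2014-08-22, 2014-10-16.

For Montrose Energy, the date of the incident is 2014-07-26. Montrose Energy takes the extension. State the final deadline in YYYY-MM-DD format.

2014-12-08

Counting 30 business days after 2014-07-26 (skipping weekends and listed holidays) reaches 2014-09-08.
2014-09-08 is a Monday and not a listed holiday, so it stands.
Applying the 90-calendar-day extension: 2014-09-08 + 90 days = 2014-12-07.
Because 2014-12-07 is a Sunday, the deadline becomes 2014-12-08 (Monday).
The final due date is 2014-12-08.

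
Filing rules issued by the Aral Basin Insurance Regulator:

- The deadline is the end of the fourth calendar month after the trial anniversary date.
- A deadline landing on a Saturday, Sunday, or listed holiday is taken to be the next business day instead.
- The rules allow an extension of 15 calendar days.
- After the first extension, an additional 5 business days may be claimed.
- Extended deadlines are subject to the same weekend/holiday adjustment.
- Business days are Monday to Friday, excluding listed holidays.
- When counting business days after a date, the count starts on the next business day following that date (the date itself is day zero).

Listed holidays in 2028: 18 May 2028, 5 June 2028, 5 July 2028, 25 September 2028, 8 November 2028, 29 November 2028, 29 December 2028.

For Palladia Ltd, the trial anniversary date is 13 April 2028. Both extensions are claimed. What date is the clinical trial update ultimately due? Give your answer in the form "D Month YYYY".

4 months after 13 April 2028 falls in August 2028; the last day of that month is 31 August 2028.
Since 31 August 2028 is a Thursday and not a holiday, the date is unchanged.
Add the 15 calendar-day extension to 31 August 2028: 15 September 2028.
Since 15 September 2028 is a Friday and not a holiday, the date is unchanged.
Counting 5 further business days from 15 September 2028 reaches 22 September 2028.
22 September 2028 is a Friday and not a listed holiday, so it stands.
Final deadline: 22 September 2028.

22 September 2028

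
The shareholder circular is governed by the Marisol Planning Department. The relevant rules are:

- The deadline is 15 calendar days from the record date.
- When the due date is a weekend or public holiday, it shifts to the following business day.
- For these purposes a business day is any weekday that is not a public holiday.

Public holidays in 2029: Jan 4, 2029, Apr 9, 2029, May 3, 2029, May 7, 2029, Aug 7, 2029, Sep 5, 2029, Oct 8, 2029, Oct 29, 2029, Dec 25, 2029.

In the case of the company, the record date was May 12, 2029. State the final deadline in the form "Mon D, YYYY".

From May 12, 2029, 15 calendar days later is May 27, 2029.
May 27, 2029 is a Sunday; the next business day is May 28, 2029 (Monday).
So the filing is due May 28, 2029.

May 28, 2029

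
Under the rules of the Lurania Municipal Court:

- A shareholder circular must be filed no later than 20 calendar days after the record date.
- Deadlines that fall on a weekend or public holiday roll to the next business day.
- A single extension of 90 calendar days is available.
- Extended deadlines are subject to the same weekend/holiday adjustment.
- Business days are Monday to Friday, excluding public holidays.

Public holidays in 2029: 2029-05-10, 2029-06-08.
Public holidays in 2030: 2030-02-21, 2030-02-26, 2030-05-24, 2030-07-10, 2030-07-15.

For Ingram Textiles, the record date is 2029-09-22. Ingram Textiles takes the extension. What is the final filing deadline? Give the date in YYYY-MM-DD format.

2030-01-10

From 2029-09-22, 20 calendar days later is 2029-10-12.
2029-10-12 (Friday) is already a business day.
Applying the 90-calendar-day extension: 2029-10-12 + 90 days = 2030-01-10.
2030-01-10 (Thursday) is already a business day.
The final due date is 2030-01-10.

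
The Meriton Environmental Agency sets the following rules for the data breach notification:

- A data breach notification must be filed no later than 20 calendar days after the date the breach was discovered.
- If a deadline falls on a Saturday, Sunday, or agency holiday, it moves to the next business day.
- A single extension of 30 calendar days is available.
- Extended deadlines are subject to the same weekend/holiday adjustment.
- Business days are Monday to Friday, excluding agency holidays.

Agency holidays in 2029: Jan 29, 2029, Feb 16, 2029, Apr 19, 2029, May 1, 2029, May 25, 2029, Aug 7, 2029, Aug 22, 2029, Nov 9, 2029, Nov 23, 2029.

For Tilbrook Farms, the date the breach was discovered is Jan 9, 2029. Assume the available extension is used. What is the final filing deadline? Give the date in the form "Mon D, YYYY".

Adding 20 calendar days to Jan 9, 2029 gives Jan 29, 2029.
Jan 29, 2029 is a listed holiday; the next business day is Jan 30, 2029 (Tuesday).
Add the 30 calendar-day extension to Jan 30, 2029: Mar 1, 2029.
Since Mar 1, 2029 is a Thursday and not a holiday, the date is unchanged.
Final deadline: Mar 1, 2029.

Mar 1, 2029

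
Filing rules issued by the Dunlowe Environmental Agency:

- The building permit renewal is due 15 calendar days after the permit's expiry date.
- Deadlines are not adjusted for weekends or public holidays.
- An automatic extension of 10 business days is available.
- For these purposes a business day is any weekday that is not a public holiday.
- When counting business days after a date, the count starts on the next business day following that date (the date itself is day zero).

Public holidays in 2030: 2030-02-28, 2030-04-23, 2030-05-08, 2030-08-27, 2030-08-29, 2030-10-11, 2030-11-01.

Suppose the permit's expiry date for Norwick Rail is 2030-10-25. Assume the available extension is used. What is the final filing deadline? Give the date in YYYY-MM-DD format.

2030-11-22

Adding 15 calendar days to 2030-10-25 gives 2030-11-09.
No adjustment is made for weekends or holidays, so 2030-11-09 stands.
Counting 10 further business days from 2030-11-09 reaches 2030-11-22.
No adjustment is made for weekends or holidays, so 2030-11-22 stands.
The final due date is 2030-11-22.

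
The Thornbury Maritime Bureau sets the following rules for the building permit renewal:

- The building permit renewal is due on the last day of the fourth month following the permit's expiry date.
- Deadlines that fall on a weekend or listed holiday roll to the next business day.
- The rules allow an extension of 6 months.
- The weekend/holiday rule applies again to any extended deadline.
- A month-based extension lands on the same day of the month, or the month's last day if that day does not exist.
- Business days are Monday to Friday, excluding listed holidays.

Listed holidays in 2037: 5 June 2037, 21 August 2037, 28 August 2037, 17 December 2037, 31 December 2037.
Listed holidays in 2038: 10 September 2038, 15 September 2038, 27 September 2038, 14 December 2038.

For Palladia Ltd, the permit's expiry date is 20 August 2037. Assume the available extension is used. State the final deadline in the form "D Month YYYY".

The fourth month after 20 August 2037 is December 2037, whose last day is 31 December 2037.
Because 31 December 2037 is a listed holiday, the deadline becomes 1 January 2038 (Friday).
Applying the 6 months extension: 6 months after 1 January 2038 is 1 July 2038.
1 July 2038 is a Thursday and not a listed holiday, so it stands.
So the filing is due 1 July 2038.

1 July 2038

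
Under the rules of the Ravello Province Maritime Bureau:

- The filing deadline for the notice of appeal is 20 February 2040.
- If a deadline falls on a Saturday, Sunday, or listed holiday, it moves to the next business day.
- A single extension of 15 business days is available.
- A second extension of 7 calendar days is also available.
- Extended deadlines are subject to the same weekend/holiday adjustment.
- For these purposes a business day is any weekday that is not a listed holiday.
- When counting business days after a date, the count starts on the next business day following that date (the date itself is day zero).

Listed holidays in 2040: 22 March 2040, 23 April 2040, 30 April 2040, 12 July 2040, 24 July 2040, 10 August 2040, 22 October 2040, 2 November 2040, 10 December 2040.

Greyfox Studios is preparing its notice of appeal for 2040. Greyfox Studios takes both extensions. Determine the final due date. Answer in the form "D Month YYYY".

Start from the fixed due date, 20 February 2040.
20 February 2040 (Monday) is already a business day.
Counting 15 further business days from 20 February 2040 reaches 12 March 2040.
12 March 2040 is a Monday and not a listed holiday, so it stands.
With the 7-day extension, 12 March 2040 becomes 19 March 2040.
19 March 2040 is a Monday and not a listed holiday, so it stands.
Deadline: 19 March 2040.

19 March 2040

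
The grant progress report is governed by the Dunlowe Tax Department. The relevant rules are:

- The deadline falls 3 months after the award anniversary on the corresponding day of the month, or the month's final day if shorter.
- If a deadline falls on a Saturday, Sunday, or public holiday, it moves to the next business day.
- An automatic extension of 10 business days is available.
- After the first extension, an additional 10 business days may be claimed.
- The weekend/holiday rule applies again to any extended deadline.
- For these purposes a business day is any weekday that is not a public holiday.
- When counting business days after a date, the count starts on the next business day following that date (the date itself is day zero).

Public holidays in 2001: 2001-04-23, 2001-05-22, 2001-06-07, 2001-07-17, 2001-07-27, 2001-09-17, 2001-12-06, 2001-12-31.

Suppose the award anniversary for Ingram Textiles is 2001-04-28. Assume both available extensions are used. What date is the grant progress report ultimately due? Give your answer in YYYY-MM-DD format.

3 months after 2001-04-28, on the same day of the month, is 2001-07-28.
2001-07-28 is a Saturday; the next business day is 2001-07-30 (Monday).
The 10-business-day extension runs from 2001-07-30 to 2001-08-13.
2001-08-13 falls on a Monday, which is a business day, so no adjustment is needed.
Counting 10 further business days from 2001-08-13 reaches 2001-08-27.
2001-08-27 is a Monday and not a listed holiday, so it stands.
Final deadline: 2001-08-27.

2001-08-27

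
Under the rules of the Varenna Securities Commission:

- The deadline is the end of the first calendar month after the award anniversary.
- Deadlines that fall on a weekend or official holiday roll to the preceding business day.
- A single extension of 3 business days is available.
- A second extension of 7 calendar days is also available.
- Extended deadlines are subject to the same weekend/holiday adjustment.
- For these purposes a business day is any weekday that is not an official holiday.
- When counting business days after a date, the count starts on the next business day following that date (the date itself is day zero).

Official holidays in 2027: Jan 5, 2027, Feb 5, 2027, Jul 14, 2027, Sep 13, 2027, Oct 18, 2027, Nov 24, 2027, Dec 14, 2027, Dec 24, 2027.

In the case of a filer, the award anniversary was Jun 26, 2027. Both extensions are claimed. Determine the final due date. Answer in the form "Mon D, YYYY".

The first month after Jun 26, 2027 is July 2027, whose last day is Jul 31, 2027.
Because Jul 31, 2027 is a Saturday, the deadline becomes Jul 30, 2027 (Friday).
Applying the 3-business-day extension: 3 business days after Jul 30, 2027 is Aug 4, 2027.
Aug 4, 2027 falls on a Wednesday, which is a business day, so no adjustment is needed.
With the 7-day extension, Aug 4, 2027 becomes Aug 11, 2027.
Since Aug 11, 2027 is a Wednesday and not a holiday, the date is unchanged.
Final deadline: Aug 11, 2027.

Aug 11, 2027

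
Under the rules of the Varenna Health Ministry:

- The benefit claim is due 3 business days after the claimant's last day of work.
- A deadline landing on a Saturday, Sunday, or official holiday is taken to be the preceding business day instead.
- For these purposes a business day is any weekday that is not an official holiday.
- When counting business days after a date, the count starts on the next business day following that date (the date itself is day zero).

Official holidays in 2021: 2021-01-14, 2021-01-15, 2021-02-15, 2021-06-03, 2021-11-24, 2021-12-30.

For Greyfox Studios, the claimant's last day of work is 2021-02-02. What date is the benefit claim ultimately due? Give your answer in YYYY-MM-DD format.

2021-02-05

Counting 3 business days after 2021-02-02 (skipping weekends and listed holidays) reaches 2021-02-05.
2021-02-05 (Friday) is already a business day.
The final due date is 2021-02-05.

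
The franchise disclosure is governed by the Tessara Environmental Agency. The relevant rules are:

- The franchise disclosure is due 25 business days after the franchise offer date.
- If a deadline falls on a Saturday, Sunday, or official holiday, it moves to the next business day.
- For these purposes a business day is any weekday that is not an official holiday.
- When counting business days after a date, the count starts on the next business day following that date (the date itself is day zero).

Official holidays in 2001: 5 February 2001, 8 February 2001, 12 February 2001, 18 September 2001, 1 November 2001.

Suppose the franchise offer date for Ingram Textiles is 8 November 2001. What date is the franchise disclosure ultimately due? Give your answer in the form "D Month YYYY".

13 December 2001

Counting 25 business days after 8 November 2001 (skipping weekends and listed holidays) reaches 13 December 2001.
Since 13 December 2001 is a Thursday and not a holiday, the date is unchanged.
Final deadline: 13 December 2001.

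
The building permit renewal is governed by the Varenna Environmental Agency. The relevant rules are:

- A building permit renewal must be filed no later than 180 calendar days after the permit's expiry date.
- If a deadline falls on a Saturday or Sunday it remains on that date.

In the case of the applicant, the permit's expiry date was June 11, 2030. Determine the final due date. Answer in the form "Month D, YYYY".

180 calendar days after June 11, 2030 is December 8, 2030.
December 8, 2030 is a Sunday; no weekend or holiday adjustment applies.
Final deadline: December 8, 2030.

December 8, 2030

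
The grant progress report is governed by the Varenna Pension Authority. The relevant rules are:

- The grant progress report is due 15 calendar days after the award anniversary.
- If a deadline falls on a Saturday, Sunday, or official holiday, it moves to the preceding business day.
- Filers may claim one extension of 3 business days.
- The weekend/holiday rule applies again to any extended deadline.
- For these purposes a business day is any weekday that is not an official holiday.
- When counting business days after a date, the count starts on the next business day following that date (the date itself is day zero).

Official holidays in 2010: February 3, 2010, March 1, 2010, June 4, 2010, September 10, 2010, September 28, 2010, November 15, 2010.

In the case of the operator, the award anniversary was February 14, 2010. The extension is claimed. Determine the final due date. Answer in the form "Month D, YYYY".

March 4, 2010

From February 14, 2010, 15 calendar days later is March 1, 2010.
March 1, 2010 falls on a listed holiday. Rolling to the preceding business day gives February 26, 2010, a Friday.
Counting 3 further business days from February 26, 2010 reaches March 4, 2010.
March 4, 2010 is a Thursday and not a listed holiday, so it stands.
The final due date is March 4, 2010.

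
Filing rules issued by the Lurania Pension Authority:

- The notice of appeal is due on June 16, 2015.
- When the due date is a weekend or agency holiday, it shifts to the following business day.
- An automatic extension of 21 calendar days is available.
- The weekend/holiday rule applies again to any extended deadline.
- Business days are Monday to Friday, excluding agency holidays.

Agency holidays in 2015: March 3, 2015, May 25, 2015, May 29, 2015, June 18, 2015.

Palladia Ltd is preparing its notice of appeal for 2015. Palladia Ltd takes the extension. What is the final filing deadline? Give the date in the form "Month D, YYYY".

Start from the fixed due date, June 16, 2015.
June 16, 2015 (Tuesday) is already a business day.
The 21-calendar-day extension moves the deadline from June 16, 2015 to July 7, 2015.
Since July 7, 2015 is a Tuesday and not a holiday, the date is unchanged.
So the filing is due July 7, 2015.

July 7, 2015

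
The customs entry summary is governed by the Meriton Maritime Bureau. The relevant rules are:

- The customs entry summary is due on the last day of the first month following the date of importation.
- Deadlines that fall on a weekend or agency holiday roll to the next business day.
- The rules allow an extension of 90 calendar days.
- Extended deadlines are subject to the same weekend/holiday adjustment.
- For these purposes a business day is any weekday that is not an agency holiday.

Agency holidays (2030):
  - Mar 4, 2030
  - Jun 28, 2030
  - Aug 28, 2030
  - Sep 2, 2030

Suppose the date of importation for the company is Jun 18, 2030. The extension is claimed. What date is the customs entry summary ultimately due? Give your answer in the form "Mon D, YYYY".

Oct 29, 2030

1 month after Jun 18, 2030 is July 2030; that month ends on Jul 31, 2030.
Jul 31, 2030 (Wednesday) is already a business day.
With the 90-day extension, Jul 31, 2030 becomes Oct 29, 2030.
Since Oct 29, 2030 is a Tuesday and not a holiday, the date is unchanged.
The final due date is Oct 29, 2030.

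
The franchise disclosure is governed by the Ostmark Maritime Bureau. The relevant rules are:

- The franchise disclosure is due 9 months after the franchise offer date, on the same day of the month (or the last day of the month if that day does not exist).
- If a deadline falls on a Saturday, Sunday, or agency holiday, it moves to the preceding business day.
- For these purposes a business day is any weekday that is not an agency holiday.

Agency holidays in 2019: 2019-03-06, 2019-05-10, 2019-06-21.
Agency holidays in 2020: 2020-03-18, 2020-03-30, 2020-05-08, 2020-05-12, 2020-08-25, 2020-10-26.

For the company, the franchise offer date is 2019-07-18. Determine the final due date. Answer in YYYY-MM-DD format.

2020-04-17

9 months from 2019-07-18 is 2020-04-18.
2020-04-18 is a Saturday, so it moves to the preceding business day, 2020-04-17 (Friday).
Deadline: 2020-04-17.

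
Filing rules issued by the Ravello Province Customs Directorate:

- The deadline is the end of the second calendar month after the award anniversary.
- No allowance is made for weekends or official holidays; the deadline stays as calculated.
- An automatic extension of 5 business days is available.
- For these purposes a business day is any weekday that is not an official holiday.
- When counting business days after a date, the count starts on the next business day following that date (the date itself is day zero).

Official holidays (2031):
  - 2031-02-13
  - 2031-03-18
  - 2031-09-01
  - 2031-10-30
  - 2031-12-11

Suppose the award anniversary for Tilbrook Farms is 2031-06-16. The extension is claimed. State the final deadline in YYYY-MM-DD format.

2 months after 2031-06-16 falls in August 2031; the last day of that month is 2031-08-31.
2031-08-31 is a Sunday; no weekend or holiday adjustment applies.
Counting 5 further business days from 2031-08-31 reaches 2031-09-08.
No adjustment is made for weekends or holidays, so 2031-09-08 stands.
Final deadline: 2031-09-08.

2031-09-08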